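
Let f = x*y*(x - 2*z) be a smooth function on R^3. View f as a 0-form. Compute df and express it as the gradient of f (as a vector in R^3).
df = (2*y*(x - z)) dx + (x*(x - 2*z)) dy + (-2*x*y) dz; grad f = (2*y*(x - z), x*(x - 2*z), -2*x*y)

For a 0-form f, d f = (∂f/∂x) dx + (∂f/∂y) dy + (∂f/∂z) dz. The components of the vector representation are exactly the entries of grad f in Cartesian coordinates:
  ∂f/∂x = 2*y*(x - z)
  ∂f/∂y = x*(x - 2*z)
  ∂f/∂z = -2*x*y.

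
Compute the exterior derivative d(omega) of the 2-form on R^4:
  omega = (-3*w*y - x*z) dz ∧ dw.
d(omega) = (-z) dx ∧ dz ∧ dw + (-3*w) dy ∧ dz ∧ dw

For a 2-form omega = sum_{i<j} g_{ij} dx_i ∧ dx_j, the exterior derivative is
  d(omega) = sum_{i<j} d(g_{ij}) ∧ dx_i ∧ dx_j = sum_{i<j, k} (∂g_{ij}/∂x_k) dx_k ∧ dx_i ∧ dx_j.
Expand each term, using dx_k ∧ dx_i ∧ dx_j = sgn(permutation) dx_{(a)} ∧ dx_{(b)} ∧ dx_{(c)} with (a < b < c) sorted:
  d(-3*w*y - x*z) includes (∂/∂x)(-3*w*y - x*z) dx = (-z) dx, which multiplied by dz ∧ dw gives (-z) dx ∧ dz ∧ dw
  d(-3*w*y - x*z) includes (∂/∂y)(-3*w*y - x*z) dy = (-3*w) dy, which multiplied by dz ∧ dw gives (-3*w) dy ∧ dz ∧ dw
Collecting like 3-forms: d(omega) = (-z) dx ∧ dz ∧ dw + (-3*w) dy ∧ dz ∧ dw.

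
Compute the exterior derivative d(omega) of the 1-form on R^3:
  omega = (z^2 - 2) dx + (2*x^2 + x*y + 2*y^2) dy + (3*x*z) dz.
d(omega) = (4*x + y) dx ∧ dy + (z) dx ∧ dz

For a 1-form omega = sum_i f_i dx_i, the exterior derivative is
  d(omega) = sum_{i < j} (∂f_j/∂x_i - ∂f_i/∂x_j) dx_i ∧ dx_j.
  coefficient of dx ∧ dy: ∂f_2/∂x - ∂f_1/∂y = ∂(2*x^2 + x*y + 2*y^2)/∂x - ∂(z^2 - 2)/∂y = 4*x + y
  coefficient of dx ∧ dz: ∂f_3/∂x - ∂f_1/∂z = ∂(3*x*z)/∂x - ∂(z^2 - 2)/∂z = z
Assembling: d(omega) = (4*x + y) dx ∧ dy + (z) dx ∧ dz.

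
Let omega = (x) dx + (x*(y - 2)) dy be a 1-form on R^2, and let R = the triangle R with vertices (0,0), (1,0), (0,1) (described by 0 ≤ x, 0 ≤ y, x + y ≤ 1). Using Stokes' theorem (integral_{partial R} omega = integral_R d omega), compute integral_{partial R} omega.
integral_(partial R) omega = -5/6

Stokes: integral_partial_R omega = integral_R d omega with d omega = (∂Q/∂x - ∂P/∂y) dx ∧ dy.
  ∂Q/∂x = y - 2
  ∂P/∂y = 0
  integrand = ∂Q/∂x - ∂P/∂y = y - 2.
Integrating over R: integral_0^1 integral_0^{1-x} (y - 2) dy dx = -5/6.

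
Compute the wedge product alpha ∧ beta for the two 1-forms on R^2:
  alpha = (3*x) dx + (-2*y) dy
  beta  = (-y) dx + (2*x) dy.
alpha ∧ beta = (6*x^2 - 2*y^2) dx ∧ dy

Distribute the wedge, using dx_i ∧ dx_j = -dx_j ∧ dx_i and dx_i ∧ dx_i = 0. For each pair (i, j) with i < j, the coefficient of dx_i ∧ dx_j in alpha ∧ beta is (alpha_i * beta_j - alpha_j * beta_i). Collecting: alpha ∧ beta = (6*x^2 - 2*y^2) dx ∧ dy.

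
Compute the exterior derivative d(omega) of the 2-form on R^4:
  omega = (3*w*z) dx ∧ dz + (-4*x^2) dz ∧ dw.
d(omega) = (-8*x + 3*z) dx ∧ dz ∧ dw

For a 2-form omega = sum_{i<j} g_{ij} dx_i ∧ dx_j, the exterior derivative is
  d(omega) = sum_{i<j} d(g_{ij}) ∧ dx_i ∧ dx_j = sum_{i<j, k} (∂g_{ij}/∂x_k) dx_k ∧ dx_i ∧ dx_j.
Expand each term, using dx_k ∧ dx_i ∧ dx_j = sgn(permutation) dx_{(a)} ∧ dx_{(b)} ∧ dx_{(c)} with (a < b < c) sorted:
  d(3*w*z) includes (∂/∂w)(3*w*z) dw = (3*z) dw, which multiplied by dx ∧ dz gives (3*z) dx ∧ dz ∧ dw
  d(-4*x^2) includes (∂/∂x)(-4*x^2) dx = (-8*x) dx, which multiplied by dz ∧ dw gives (-8*x) dx ∧ dz ∧ dw
Collecting like 3-forms: d(omega) = (-8*x + 3*z) dx ∧ dz ∧ dw.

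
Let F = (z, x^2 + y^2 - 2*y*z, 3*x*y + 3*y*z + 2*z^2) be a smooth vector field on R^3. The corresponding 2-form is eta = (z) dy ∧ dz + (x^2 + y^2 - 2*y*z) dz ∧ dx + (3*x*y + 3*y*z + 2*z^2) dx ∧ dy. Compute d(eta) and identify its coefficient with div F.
d(eta) = (5*y + 2*z) dx ∧ dy ∧ dz; div F = 5*y + 2*z

For a 2-form in R^3 of the form above, applying d gives a 3-form with coefficient ∂P/∂x + ∂Q/∂y + ∂R/∂z:
  ∂P/∂x = 0
  ∂Q/∂y = 2*y - 2*z
  ∂R/∂z = 3*y + 4*z
Sum = 5*y + 2*z, which is exactly div F.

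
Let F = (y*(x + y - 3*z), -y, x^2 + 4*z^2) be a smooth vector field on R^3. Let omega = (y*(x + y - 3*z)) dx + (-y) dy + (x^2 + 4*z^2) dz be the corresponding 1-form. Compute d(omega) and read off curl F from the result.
d(omega) = (0) dy ∧ dz + (-2*x - 3*y) dz ∧ dx + (-x - 2*y + 3*z) dx ∧ dy; curl F = (0, -2*x - 3*y, -x - 2*y + 3*z)

d omega = sum_{i<j} (∂f_j/∂x_i - ∂f_i/∂x_j) dx_i ∧ dx_j. Under the identification (dy ∧ dz, dz ∧ dx, dx ∧ dy) ↔ (e_x, e_y, e_z), the coefficients are exactly the components of curl F. Compute:
  ∂R/∂y - ∂Q/∂z = (0) - (0) = 0
  ∂P/∂z - ∂R/∂x = (-3*y) - (2*x) = -2*x - 3*y
  ∂Q/∂x - ∂P/∂y = (0) - (x + 2*y - 3*z) = -x - 2*y + 3*z.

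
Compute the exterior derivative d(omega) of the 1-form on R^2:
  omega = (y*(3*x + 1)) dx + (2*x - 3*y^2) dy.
d(omega) = (1 - 3*x) dx ∧ dy

For a 1-form omega = sum_i f_i dx_i, the exterior derivative is
  d(omega) = sum_{i < j} (∂f_j/∂x_i - ∂f_i/∂x_j) dx_i ∧ dx_j.
  coefficient of dx ∧ dy: ∂f_2/∂x - ∂f_1/∂y = ∂(2*x - 3*y^2)/∂x - ∂(y*(3*x + 1))/∂y = 1 - 3*x
Assembling: d(omega) = (1 - 3*x) dx ∧ dy.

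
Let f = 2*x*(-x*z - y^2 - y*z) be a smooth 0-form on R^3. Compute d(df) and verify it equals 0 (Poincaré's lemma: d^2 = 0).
d(df) = 0

Step 1: df = sum_i (∂f/∂x_i) dx_i = (-4*x*z - 2*y^2 - 2*y*z) dx + (2*x*(-2*y - z)) dy + (2*x*(-x - y)) dz.
Step 2: Apply d again. Using the 1-form formula, the coefficient of dx ∧ dy in d(df) is ∂^2 f/∂x ∂y - ∂^2 f/∂y ∂x = (-4*y - 2*z) - (-4*y - 2*z) = 0 (equality of mixed partials for smooth f).
Similarly for dx ∧ dz and dy ∧ dz — all coefficients vanish. So d(df) = 0.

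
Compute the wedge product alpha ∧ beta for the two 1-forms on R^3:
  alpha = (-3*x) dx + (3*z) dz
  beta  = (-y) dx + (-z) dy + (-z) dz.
alpha ∧ beta = (3*x*z) dx ∧ dy + (3*z*(x + y)) dx ∧ dz + (3*z^2) dy ∧ dz

Distribute the wedge, using dx_i ∧ dx_j = -dx_j ∧ dx_i and dx_i ∧ dx_i = 0. For each pair (i, j) with i < j, the coefficient of dx_i ∧ dx_j in alpha ∧ beta is (alpha_i * beta_j - alpha_j * beta_i). Collecting: alpha ∧ beta = (3*x*z) dx ∧ dy + (3*z*(x + y)) dx ∧ dz + (3*z^2) dy ∧ dz.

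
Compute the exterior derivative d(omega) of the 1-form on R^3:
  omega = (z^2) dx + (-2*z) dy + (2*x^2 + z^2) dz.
d(omega) = (4*x - 2*z) dx ∧ dz + (2) dy ∧ dz

For a 1-form omega = sum_i f_i dx_i, the exterior derivative is
  d(omega) = sum_{i < j} (∂f_j/∂x_i - ∂f_i/∂x_j) dx_i ∧ dx_j.
  coefficient of dx ∧ dz: ∂f_3/∂x - ∂f_1/∂z = ∂(2*x^2 + z^2)/∂x - ∂(z^2)/∂z = 4*x - 2*z
  coefficient of dy ∧ dz: ∂f_3/∂y - ∂f_2/∂z = ∂(2*x^2 + z^2)/∂y - ∂(-2*z)/∂z = 2
Assembling: d(omega) = (4*x - 2*z) dx ∧ dz + (2) dy ∧ dz.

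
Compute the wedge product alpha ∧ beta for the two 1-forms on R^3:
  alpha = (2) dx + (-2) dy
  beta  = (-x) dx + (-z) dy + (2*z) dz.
alpha ∧ beta = (-2*x - 2*z) dx ∧ dy + (4*z) dx ∧ dz + (-4*z) dy ∧ dz

Distribute the wedge, using dx_i ∧ dx_j = -dx_j ∧ dx_i and dx_i ∧ dx_i = 0. For each pair (i, j) with i < j, the coefficient of dx_i ∧ dx_j in alpha ∧ beta is (alpha_i * beta_j - alpha_j * beta_i). Collecting: alpha ∧ beta = (-2*x - 2*z) dx ∧ dy + (4*z) dx ∧ dz + (-4*z) dy ∧ dz.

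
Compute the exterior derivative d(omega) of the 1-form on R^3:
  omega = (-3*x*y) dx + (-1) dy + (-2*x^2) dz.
d(omega) = (3*x) dx ∧ dy + (-4*x) dx ∧ dz

For a 1-form omega = sum_i f_i dx_i, the exterior derivative is
  d(omega) = sum_{i < j} (∂f_j/∂x_i - ∂f_i/∂x_j) dx_i ∧ dx_j.
  coefficient of dx ∧ dy: ∂f_2/∂x - ∂f_1/∂y = ∂(-1)/∂x - ∂(-3*x*y)/∂y = 3*x
  coefficient of dx ∧ dz: ∂f_3/∂x - ∂f_1/∂z = ∂(-2*x^2)/∂x - ∂(-3*x*y)/∂z = -4*x
Assembling: d(omega) = (3*x) dx ∧ dy + (-4*x) dx ∧ dz.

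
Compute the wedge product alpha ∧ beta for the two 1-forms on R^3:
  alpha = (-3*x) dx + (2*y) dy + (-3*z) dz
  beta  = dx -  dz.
alpha ∧ beta = (3*x + 3*z) dx ∧ dz + (-2*y) dx ∧ dy + (-2*y) dy ∧ dz

Distribute the wedge, using dx_i ∧ dx_j = -dx_j ∧ dx_i and dx_i ∧ dx_i = 0. For each pair (i, j) with i < j, the coefficient of dx_i ∧ dx_j in alpha ∧ beta is (alpha_i * beta_j - alpha_j * beta_i). Collecting: alpha ∧ beta = (3*x + 3*z) dx ∧ dz + (-2*y) dx ∧ dy + (-2*y) dy ∧ dz.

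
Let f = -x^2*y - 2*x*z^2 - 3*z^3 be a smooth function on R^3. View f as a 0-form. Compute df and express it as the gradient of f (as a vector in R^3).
df = (-2*x*y - 2*z^2) dx + (-x^2) dy + (z*(-4*x - 9*z)) dz; grad f = (-2*x*y - 2*z^2, -x^2, z*(-4*x - 9*z))

For a 0-form f, d f = (∂f/∂x) dx + (∂f/∂y) dy + (∂f/∂z) dz. The components of the vector representation are exactly the entries of grad f in Cartesian coordinates:
  ∂f/∂x = -2*x*y - 2*z^2
  ∂f/∂y = -x^2
  ∂f/∂z = z*(-4*x - 9*z).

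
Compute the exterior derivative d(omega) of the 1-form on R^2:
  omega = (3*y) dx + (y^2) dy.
d(omega) = (-3) dx ∧ dy

For a 1-form omega = sum_i f_i dx_i, the exterior derivative is
  d(omega) = sum_{i < j} (∂f_j/∂x_i - ∂f_i/∂x_j) dx_i ∧ dx_j.
  coefficient of dx ∧ dy: ∂f_2/∂x - ∂f_1/∂y = ∂(y^2)/∂x - ∂(3*y)/∂y = -3
Assembling: d(omega) = (-3) dx ∧ dy.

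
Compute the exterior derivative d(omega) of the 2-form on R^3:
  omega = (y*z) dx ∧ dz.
d(omega) = (-z) dx ∧ dy ∧ dz

For a 2-form omega = sum_{i<j} g_{ij} dx_i ∧ dx_j, the exterior derivative is
  d(omega) = sum_{i<j} d(g_{ij}) ∧ dx_i ∧ dx_j = sum_{i<j, k} (∂g_{ij}/∂x_k) dx_k ∧ dx_i ∧ dx_j.
Expand each term, using dx_k ∧ dx_i ∧ dx_j = sgn(permutation) dx_{(a)} ∧ dx_{(b)} ∧ dx_{(c)} with (a < b < c) sorted:
  d(y*z) includes (∂/∂y)(y*z) dy = (z) dy, which multiplied by dx ∧ dz gives (-z) dx ∧ dy ∧ dz
Collecting like 3-forms: d(omega) = (-z) dx ∧ dy ∧ dz.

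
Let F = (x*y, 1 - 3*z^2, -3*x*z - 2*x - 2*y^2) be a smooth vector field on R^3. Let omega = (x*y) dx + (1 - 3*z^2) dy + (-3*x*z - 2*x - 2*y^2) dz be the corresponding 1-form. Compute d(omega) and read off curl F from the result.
d(omega) = (-4*y + 6*z) dy ∧ dz + (3*z + 2) dz ∧ dx + (-x) dx ∧ dy; curl F = (-4*y + 6*z, 3*z + 2, -x)

d omega = sum_{i<j} (∂f_j/∂x_i - ∂f_i/∂x_j) dx_i ∧ dx_j. Under the identification (dy ∧ dz, dz ∧ dx, dx ∧ dy) ↔ (e_x, e_y, e_z), the coefficients are exactly the components of curl F. Compute:
  ∂R/∂y - ∂Q/∂z = (-4*y) - (-6*z) = -4*y + 6*z
  ∂P/∂z - ∂R/∂x = (0) - (-3*z - 2) = 3*z + 2
  ∂Q/∂x - ∂P/∂y = (0) - (x) = -x.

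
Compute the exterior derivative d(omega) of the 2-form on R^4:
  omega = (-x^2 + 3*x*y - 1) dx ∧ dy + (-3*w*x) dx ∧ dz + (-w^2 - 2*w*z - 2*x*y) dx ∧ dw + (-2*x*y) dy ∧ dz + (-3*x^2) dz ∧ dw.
d(omega) = (2*w - 9*x) dx ∧ dz ∧ dw + (2*x) dx ∧ dy ∧ dw + (-2*y) dx ∧ dy ∧ dz

For a 2-form omega = sum_{i<j} g_{ij} dx_i ∧ dx_j, the exterior derivative is
  d(omega) = sum_{i<j} d(g_{ij}) ∧ dx_i ∧ dx_j = sum_{i<j, k} (∂g_{ij}/∂x_k) dx_k ∧ dx_i ∧ dx_j.
Expand each term, using dx_k ∧ dx_i ∧ dx_j = sgn(permutation) dx_{(a)} ∧ dx_{(b)} ∧ dx_{(c)} with (a < b < c) sorted:
  d(-3*w*x) includes (∂/∂w)(-3*w*x) dw = (-3*x) dw, which multiplied by dx ∧ dz gives (-3*x) dx ∧ dz ∧ dw
  d(-w^2 - 2*w*z - 2*x*y) includes (∂/∂y)(-w^2 - 2*w*z - 2*x*y) dy = (-2*x) dy, which multiplied by dx ∧ dw gives (2*x) dx ∧ dy ∧ dw
  d(-w^2 - 2*w*z - 2*x*y) includes (∂/∂z)(-w^2 - 2*w*z - 2*x*y) dz = (-2*w) dz, which multiplied by dx ∧ dw gives (2*w) dx ∧ dz ∧ dw
  d(-2*x*y) includes (∂/∂x)(-2*x*y) dx = (-2*y) dx, which multiplied by dy ∧ dz gives (-2*y) dx ∧ dy ∧ dz
  d(-3*x^2) includes (∂/∂x)(-3*x^2) dx = (-6*x) dx, which multiplied by dz ∧ dw gives (-6*x) dx ∧ dz ∧ dw
Collecting like 3-forms: d(omega) = (2*w - 9*x) dx ∧ dz ∧ dw + (2*x) dx ∧ dy ∧ dw + (-2*y) dx ∧ dy ∧ dz.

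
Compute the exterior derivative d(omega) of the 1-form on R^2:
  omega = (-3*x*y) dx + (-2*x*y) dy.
d(omega) = (3*x - 2*y) dx ∧ dy

For a 1-form omega = sum_i f_i dx_i, the exterior derivative is
  d(omega) = sum_{i < j} (∂f_j/∂x_i - ∂f_i/∂x_j) dx_i ∧ dx_j.
  coefficient of dx ∧ dy: ∂f_2/∂x - ∂f_1/∂y = ∂(-2*x*y)/∂x - ∂(-3*x*y)/∂y = 3*x - 2*y
Assembling: d(omega) = (3*x - 2*y) dx ∧ dy.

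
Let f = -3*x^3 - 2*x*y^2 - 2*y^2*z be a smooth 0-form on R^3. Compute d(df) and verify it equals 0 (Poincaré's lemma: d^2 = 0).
d(df) = 0

Step 1: df = sum_i (∂f/∂x_i) dx_i = (-9*x^2 - 2*y^2) dx + (4*y*(-x - z)) dy + (-2*y^2) dz.
Step 2: Apply d again. Using the 1-form formula, the coefficient of dx ∧ dy in d(df) is ∂^2 f/∂x ∂y - ∂^2 f/∂y ∂x = (-4*y) - (-4*y) = 0 (equality of mixed partials for smooth f).
Similarly for dx ∧ dz and dy ∧ dz — all coefficients vanish. So d(df) = 0.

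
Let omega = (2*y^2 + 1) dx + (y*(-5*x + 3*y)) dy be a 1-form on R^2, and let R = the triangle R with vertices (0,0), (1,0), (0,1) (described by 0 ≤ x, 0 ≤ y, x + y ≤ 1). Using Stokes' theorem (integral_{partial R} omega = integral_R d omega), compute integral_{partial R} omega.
integral_(partial R) omega = -3/2

Stokes: integral_partial_R omega = integral_R d omega with d omega = (∂Q/∂x - ∂P/∂y) dx ∧ dy.
  ∂Q/∂x = -5*y
  ∂P/∂y = 4*y
  integrand = ∂Q/∂x - ∂P/∂y = -9*y.
Integrating over R: integral_0^1 integral_0^{1-x} (-9*y) dy dx = -3/2.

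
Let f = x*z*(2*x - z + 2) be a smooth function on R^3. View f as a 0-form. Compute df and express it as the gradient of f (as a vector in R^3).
df = (z*(4*x - z + 2)) dx + (0) dy + (2*x*(x - z + 1)) dz; grad f = (z*(4*x - z + 2), 0, 2*x*(x - z + 1))

For a 0-form f, d f = (∂f/∂x) dx + (∂f/∂y) dy + (∂f/∂z) dz. The components of the vector representation are exactly the entries of grad f in Cartesian coordinates:
  ∂f/∂x = z*(4*x - z + 2)
  ∂f/∂y = 0
  ∂f/∂z = 2*x*(x - z + 1).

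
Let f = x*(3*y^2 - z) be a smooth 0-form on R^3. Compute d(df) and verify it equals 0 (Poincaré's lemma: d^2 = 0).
d(df) = 0

Step 1: df = sum_i (∂f/∂x_i) dx_i = (3*y^2 - z) dx + (6*x*y) dy + (-x) dz.
Step 2: Apply d again. Using the 1-form formula, the coefficient of dx ∧ dy in d(df) is ∂^2 f/∂x ∂y - ∂^2 f/∂y ∂x = (6*y) - (6*y) = 0 (equality of mixed partials for smooth f).
Similarly for dx ∧ dz and dy ∧ dz — all coefficients vanish. So d(df) = 0.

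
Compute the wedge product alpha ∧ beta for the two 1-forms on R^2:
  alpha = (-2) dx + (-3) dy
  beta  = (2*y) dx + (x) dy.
alpha ∧ beta = (-2*x + 6*y) dx ∧ dy

Distribute the wedge, using dx_i ∧ dx_j = -dx_j ∧ dx_i and dx_i ∧ dx_i = 0. For each pair (i, j) with i < j, the coefficient of dx_i ∧ dx_j in alpha ∧ beta is (alpha_i * beta_j - alpha_j * beta_i). Collecting: alpha ∧ beta = (-2*x + 6*y) dx ∧ dy.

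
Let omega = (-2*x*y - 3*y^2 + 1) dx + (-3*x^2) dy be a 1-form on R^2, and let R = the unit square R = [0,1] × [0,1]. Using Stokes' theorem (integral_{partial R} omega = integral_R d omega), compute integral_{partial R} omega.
integral_(partial R) omega = 1

Stokes: integral_partial_R omega = integral_R d omega with d omega = (∂Q/∂x - ∂P/∂y) dx ∧ dy.
  ∂Q/∂x = -6*x
  ∂P/∂y = -2*x - 6*y
  integrand = ∂Q/∂x - ∂P/∂y = -4*x + 6*y.
Integrating over R: integral_0^1 integral_0^1 (-4*x + 6*y) dx dy = 1.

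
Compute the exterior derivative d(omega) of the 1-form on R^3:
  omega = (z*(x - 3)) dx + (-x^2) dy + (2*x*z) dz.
d(omega) = (-2*x) dx ∧ dy + (-x + 2*z + 3) dx ∧ dz

For a 1-form omega = sum_i f_i dx_i, the exterior derivative is
  d(omega) = sum_{i < j} (∂f_j/∂x_i - ∂f_i/∂x_j) dx_i ∧ dx_j.
  coefficient of dx ∧ dy: ∂f_2/∂x - ∂f_1/∂y = ∂(-x^2)/∂x - ∂(z*(x - 3))/∂y = -2*x
  coefficient of dx ∧ dz: ∂f_3/∂x - ∂f_1/∂z = ∂(2*x*z)/∂x - ∂(z*(x - 3))/∂z = -x + 2*z + 3
Assembling: d(omega) = (-2*x) dx ∧ dy + (-x + 2*z + 3) dx ∧ dz.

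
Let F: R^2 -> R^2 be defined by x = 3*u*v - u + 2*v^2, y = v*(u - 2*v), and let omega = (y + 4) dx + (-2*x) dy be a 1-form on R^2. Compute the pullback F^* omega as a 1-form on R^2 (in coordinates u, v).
F^* omega = (-3*u*v^2 + u*v - 10*v^3 + 2*v^2 + 12*v - 4) du + (-3*u^2*v + 2*u^2 + 18*u*v^2 - 8*u*v + 12*u + 8*v^3 + 16*v) dv

Using F^*(f dg) = (f ∘ F) d(g ∘ F), substitute each coordinate x_i by F_i(u, v) in f_i, and replace dx_i by d F_i = (∂F_i/∂u) du + (∂F_i/∂v) dv.
  For the x component: f_1(F) = u*v - 2*v^2 + 4; d F_1 = (3*v - 1) du + (3*u + 4*v) dv
  For the y component: f_2(F) = -6*u*v + 2*u - 4*v^2; d F_2 = (v) du + (u - 4*v) dv
Combining and collecting du, dv coefficients:
  coeff of du: -3*u*v^2 + u*v - 10*v^3 + 2*v^2 + 12*v - 4
  coeff of dv: -3*u^2*v + 2*u^2 + 18*u*v^2 - 8*u*v + 12*u + 8*v^3 + 16*v
F^* omega = (-3*u*v^2 + u*v - 10*v^3 + 2*v^2 + 12*v - 4) du + (-3*u^2*v + 2*u^2 + 18*u*v^2 - 8*u*v + 12*u + 8*v^3 + 16*v) dv.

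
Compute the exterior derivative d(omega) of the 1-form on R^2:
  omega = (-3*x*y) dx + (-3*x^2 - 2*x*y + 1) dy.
d(omega) = (-3*x - 2*y) dx ∧ dy

For a 1-form omega = sum_i f_i dx_i, the exterior derivative is
  d(omega) = sum_{i < j} (∂f_j/∂x_i - ∂f_i/∂x_j) dx_i ∧ dx_j.
  coefficient of dx ∧ dy: ∂f_2/∂x - ∂f_1/∂y = ∂(-3*x^2 - 2*x*y + 1)/∂x - ∂(-3*x*y)/∂y = -3*x - 2*y
Assembling: d(omega) = (-3*x - 2*y) dx ∧ dy.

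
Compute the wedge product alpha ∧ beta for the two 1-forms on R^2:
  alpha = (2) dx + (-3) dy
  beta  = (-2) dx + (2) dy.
alpha ∧ beta = (-2) dx ∧ dy

Distribute the wedge, using dx_i ∧ dx_j = -dx_j ∧ dx_i and dx_i ∧ dx_i = 0. For each pair (i, j) with i < j, the coefficient of dx_i ∧ dx_j in alpha ∧ beta is (alpha_i * beta_j - alpha_j * beta_i). Collecting: alpha ∧ beta = (-2) dx ∧ dy.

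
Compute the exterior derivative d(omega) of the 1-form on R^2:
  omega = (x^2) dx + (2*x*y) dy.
d(omega) = (2*y) dx ∧ dy

For a 1-form omega = sum_i f_i dx_i, the exterior derivative is
  d(omega) = sum_{i < j} (∂f_j/∂x_i - ∂f_i/∂x_j) dx_i ∧ dx_j.
  coefficient of dx ∧ dy: ∂f_2/∂x - ∂f_1/∂y = ∂(2*x*y)/∂x - ∂(x^2)/∂y = 2*y
Assembling: d(omega) = (2*y) dx ∧ dy.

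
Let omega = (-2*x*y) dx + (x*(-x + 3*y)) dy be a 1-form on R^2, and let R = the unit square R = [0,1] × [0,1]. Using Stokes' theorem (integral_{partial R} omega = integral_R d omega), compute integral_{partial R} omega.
integral_(partial R) omega = 3/2

Stokes: integral_partial_R omega = integral_R d omega with d omega = (∂Q/∂x - ∂P/∂y) dx ∧ dy.
  ∂Q/∂x = -2*x + 3*y
  ∂P/∂y = -2*x
  integrand = ∂Q/∂x - ∂P/∂y = 3*y.
Integrating over R: integral_0^1 integral_0^1 (3*y) dx dy = 3/2.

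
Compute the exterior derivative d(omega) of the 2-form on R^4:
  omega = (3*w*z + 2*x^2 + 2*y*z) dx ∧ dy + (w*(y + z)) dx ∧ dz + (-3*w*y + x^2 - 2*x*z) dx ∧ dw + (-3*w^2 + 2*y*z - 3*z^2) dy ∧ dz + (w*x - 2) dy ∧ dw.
d(omega) = (2*w + 2*y) dx ∧ dy ∧ dz + (4*w + 3*z) dx ∧ dy ∧ dw + (2*x + y + z) dx ∧ dz ∧ dw + (-6*w) dy ∧ dz ∧ dw

For a 2-form omega = sum_{i<j} g_{ij} dx_i ∧ dx_j, the exterior derivative is
  d(omega) = sum_{i<j} d(g_{ij}) ∧ dx_i ∧ dx_j = sum_{i<j, k} (∂g_{ij}/∂x_k) dx_k ∧ dx_i ∧ dx_j.
Expand each term, using dx_k ∧ dx_i ∧ dx_j = sgn(permutation) dx_{(a)} ∧ dx_{(b)} ∧ dx_{(c)} with (a < b < c) sorted:
  d(3*w*z + 2*x^2 + 2*y*z) includes (∂/∂z)(3*w*z + 2*x^2 + 2*y*z) dz = (3*w + 2*y) dz, which multiplied by dx ∧ dy gives (3*w + 2*y) dx ∧ dy ∧ dz
  d(3*w*z + 2*x^2 + 2*y*z) includes (∂/∂w)(3*w*z + 2*x^2 + 2*y*z) dw = (3*z) dw, which multiplied by dx ∧ dy gives (3*z) dx ∧ dy ∧ dw
  d(w*(y + z)) includes (∂/∂y)(w*(y + z)) dy = (w) dy, which multiplied by dx ∧ dz gives (-w) dx ∧ dy ∧ dz
  d(w*(y + z)) includes (∂/∂w)(w*(y + z)) dw = (y + z) dw, which multiplied by dx ∧ dz gives (y + z) dx ∧ dz ∧ dw
  d(-3*w*y + x^2 - 2*x*z) includes (∂/∂y)(-3*w*y + x^2 - 2*x*z) dy = (-3*w) dy, which multiplied by dx ∧ dw gives (3*w) dx ∧ dy ∧ dw
  d(-3*w*y + x^2 - 2*x*z) includes (∂/∂z)(-3*w*y + x^2 - 2*x*z) dz = (-2*x) dz, which multiplied by dx ∧ dw gives (2*x) dx ∧ dz ∧ dw
  d(-3*w^2 + 2*y*z - 3*z^2) includes (∂/∂w)(-3*w^2 + 2*y*z - 3*z^2) dw = (-6*w) dw, which multiplied by dy ∧ dz gives (-6*w) dy ∧ dz ∧ dw
  d(w*x - 2) includes (∂/∂x)(w*x - 2) dx = (w) dx, which multiplied by dy ∧ dw gives (w) dx ∧ dy ∧ dw
Collecting like 3-forms: d(omega) = (2*w + 2*y) dx ∧ dy ∧ dz + (4*w + 3*z) dx ∧ dy ∧ dw + (2*x + y + z) dx ∧ dz ∧ dw + (-6*w) dy ∧ dz ∧ dw.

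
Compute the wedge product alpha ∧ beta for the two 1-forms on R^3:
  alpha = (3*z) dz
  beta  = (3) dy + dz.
alpha ∧ beta = (-9*z) dy ∧ dz

Distribute the wedge, using dx_i ∧ dx_j = -dx_j ∧ dx_i and dx_i ∧ dx_i = 0. For each pair (i, j) with i < j, the coefficient of dx_i ∧ dx_j in alpha ∧ beta is (alpha_i * beta_j - alpha_j * beta_i). Collecting: alpha ∧ beta = (-9*z) dy ∧ dz.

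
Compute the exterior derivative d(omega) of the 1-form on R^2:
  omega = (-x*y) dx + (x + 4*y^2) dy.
d(omega) = (x + 1) dx ∧ dy

For a 1-form omega = sum_i f_i dx_i, the exterior derivative is
  d(omega) = sum_{i < j} (∂f_j/∂x_i - ∂f_i/∂x_j) dx_i ∧ dx_j.
  coefficient of dx ∧ dy: ∂f_2/∂x - ∂f_1/∂y = ∂(x + 4*y^2)/∂x - ∂(-x*y)/∂y = x + 1
Assembling: d(omega) = (x + 1) dx ∧ dy.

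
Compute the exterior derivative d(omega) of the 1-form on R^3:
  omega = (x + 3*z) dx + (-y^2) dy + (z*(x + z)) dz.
d(omega) = (z - 3) dx ∧ dz

For a 1-form omega = sum_i f_i dx_i, the exterior derivative is
  d(omega) = sum_{i < j} (∂f_j/∂x_i - ∂f_i/∂x_j) dx_i ∧ dx_j.
  coefficient of dx ∧ dz: ∂f_3/∂x - ∂f_1/∂z = ∂(z*(x + z))/∂x - ∂(x + 3*z)/∂z = z - 3
Assembling: d(omega) = (z - 3) dx ∧ dz.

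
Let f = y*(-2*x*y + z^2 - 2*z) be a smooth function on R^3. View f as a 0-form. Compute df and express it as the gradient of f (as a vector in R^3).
df = (-2*y^2) dx + (-4*x*y + z^2 - 2*z) dy + (2*y*(z - 1)) dz; grad f = (-2*y^2, -4*x*y + z^2 - 2*z, 2*y*(z - 1))

For a 0-form f, d f = (∂f/∂x) dx + (∂f/∂y) dy + (∂f/∂z) dz. The components of the vector representation are exactly the entries of grad f in Cartesian coordinates:
  ∂f/∂x = -2*y^2
  ∂f/∂y = -4*x*y + z^2 - 2*z
  ∂f/∂z = 2*y*(z - 1).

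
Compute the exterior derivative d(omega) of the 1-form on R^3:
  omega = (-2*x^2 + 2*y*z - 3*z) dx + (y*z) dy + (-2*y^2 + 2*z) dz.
d(omega) = (-2*z) dx ∧ dy + (3 - 2*y) dx ∧ dz + (-5*y) dy ∧ dz

For a 1-form omega = sum_i f_i dx_i, the exterior derivative is
  d(omega) = sum_{i < j} (∂f_j/∂x_i - ∂f_i/∂x_j) dx_i ∧ dx_j.
  coefficient of dx ∧ dy: ∂f_2/∂x - ∂f_1/∂y = ∂(y*z)/∂x - ∂(-2*x^2 + 2*y*z - 3*z)/∂y = -2*z
  coefficient of dx ∧ dz: ∂f_3/∂x - ∂f_1/∂z = ∂(-2*y^2 + 2*z)/∂x - ∂(-2*x^2 + 2*y*z - 3*z)/∂z = 3 - 2*y
  coefficient of dy ∧ dz: ∂f_3/∂y - ∂f_2/∂z = ∂(-2*y^2 + 2*z)/∂y - ∂(y*z)/∂z = -5*y
Assembling: d(omega) = (-2*z) dx ∧ dy + (3 - 2*y) dx ∧ dz + (-5*y) dy ∧ dz.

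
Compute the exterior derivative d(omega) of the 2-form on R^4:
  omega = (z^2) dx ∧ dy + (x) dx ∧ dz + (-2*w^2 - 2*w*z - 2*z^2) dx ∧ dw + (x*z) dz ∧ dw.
d(omega) = (2*z) dx ∧ dy ∧ dz + (2*w + 5*z) dx ∧ dz ∧ dw

For a 2-form omega = sum_{i<j} g_{ij} dx_i ∧ dx_j, the exterior derivative is
  d(omega) = sum_{i<j} d(g_{ij}) ∧ dx_i ∧ dx_j = sum_{i<j, k} (∂g_{ij}/∂x_k) dx_k ∧ dx_i ∧ dx_j.
Expand each term, using dx_k ∧ dx_i ∧ dx_j = sgn(permutation) dx_{(a)} ∧ dx_{(b)} ∧ dx_{(c)} with (a < b < c) sorted:
  d(z^2) includes (∂/∂z)(z^2) dz = (2*z) dz, which multiplied by dx ∧ dy gives (2*z) dx ∧ dy ∧ dz
  d(-2*w^2 - 2*w*z - 2*z^2) includes (∂/∂z)(-2*w^2 - 2*w*z - 2*z^2) dz = (-2*w - 4*z) dz, which multiplied by dx ∧ dw gives (2*w + 4*z) dx ∧ dz ∧ dw
  d(x*z) includes (∂/∂x)(x*z) dx = (z) dx, which multiplied by dz ∧ dw gives (z) dx ∧ dz ∧ dw
Collecting like 3-forms: d(omega) = (2*z) dx ∧ dy ∧ dz + (2*w + 5*z) dx ∧ dz ∧ dw.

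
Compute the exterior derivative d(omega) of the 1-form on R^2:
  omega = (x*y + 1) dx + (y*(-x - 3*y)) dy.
d(omega) = (-x - y) dx ∧ dy

For a 1-form omega = sum_i f_i dx_i, the exterior derivative is
  d(omega) = sum_{i < j} (∂f_j/∂x_i - ∂f_i/∂x_j) dx_i ∧ dx_j.
  coefficient of dx ∧ dy: ∂f_2/∂x - ∂f_1/∂y = ∂(y*(-x - 3*y))/∂x - ∂(x*y + 1)/∂y = -x - y
Assembling: d(omega) = (-x - y) dx ∧ dy.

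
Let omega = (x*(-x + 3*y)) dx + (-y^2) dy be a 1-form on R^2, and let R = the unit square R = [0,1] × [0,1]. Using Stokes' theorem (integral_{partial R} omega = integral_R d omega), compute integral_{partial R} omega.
integral_(partial R) omega = -3/2

Stokes: integral_partial_R omega = integral_R d omega with d omega = (∂Q/∂x - ∂P/∂y) dx ∧ dy.
  ∂Q/∂x = 0
  ∂P/∂y = 3*x
  integrand = ∂Q/∂x - ∂P/∂y = -3*x.
Integrating over R: integral_0^1 integral_0^1 (-3*x) dx dy = -3/2.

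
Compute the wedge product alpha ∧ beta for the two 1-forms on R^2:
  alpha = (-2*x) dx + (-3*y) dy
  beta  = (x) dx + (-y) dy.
alpha ∧ beta = (5*x*y) dx ∧ dy

Distribute the wedge, using dx_i ∧ dx_j = -dx_j ∧ dx_i and dx_i ∧ dx_i = 0. For each pair (i, j) with i < j, the coefficient of dx_i ∧ dx_j in alpha ∧ beta is (alpha_i * beta_j - alpha_j * beta_i). Collecting: alpha ∧ beta = (5*x*y) dx ∧ dy.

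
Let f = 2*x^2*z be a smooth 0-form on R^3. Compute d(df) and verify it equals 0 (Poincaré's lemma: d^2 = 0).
d(df) = 0

Step 1: df = sum_i (∂f/∂x_i) dx_i = (4*x*z) dx + (0) dy + (2*x^2) dz.
Step 2: Apply d again. Using the 1-form formula, the coefficient of dx ∧ dy in d(df) is ∂^2 f/∂x ∂y - ∂^2 f/∂y ∂x = (0) - (0) = 0 (equality of mixed partials for smooth f).
Similarly for dx ∧ dz and dy ∧ dz — all coefficients vanish. So d(df) = 0.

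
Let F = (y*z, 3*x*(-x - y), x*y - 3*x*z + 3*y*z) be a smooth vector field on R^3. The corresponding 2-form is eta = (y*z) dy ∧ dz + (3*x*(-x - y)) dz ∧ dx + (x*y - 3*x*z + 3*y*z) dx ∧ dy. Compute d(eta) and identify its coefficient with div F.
d(eta) = (-6*x + 3*y) dx ∧ dy ∧ dz; div F = -6*x + 3*y

For a 2-form in R^3 of the form above, applying d gives a 3-form with coefficient ∂P/∂x + ∂Q/∂y + ∂R/∂z:
  ∂P/∂x = 0
  ∂Q/∂y = -3*x
  ∂R/∂z = -3*x + 3*y
Sum = -6*x + 3*y, which is exactly div F.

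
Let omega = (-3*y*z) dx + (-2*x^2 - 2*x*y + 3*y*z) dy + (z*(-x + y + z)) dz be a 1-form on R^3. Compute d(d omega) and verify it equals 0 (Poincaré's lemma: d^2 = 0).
d(d omega) = 0

Step 1: d omega = sum_{i<j} (∂f_j/∂x_i - ∂f_i/∂x_j) dx_i ∧ dx_j:
  coeff of dx ∧ dy: -4*x - 2*y + 3*z
  coeff of dx ∧ dz: 3*y - z
  coeff of dy ∧ dz: -3*y + z
Step 2: Apply d again to each 2-form coefficient. The only possible 3-form in R^3 is dx ∧ dy ∧ dz, with coefficient
  ∂(coeff of dy∧dz)/∂x - ∂(coeff of dx∧dz)/∂y + ∂(coeff of dx∧dy)/∂z
  = ∂/∂x (-3*y + z) - ∂/∂y (3*y - z) + ∂/∂z (-4*x - 2*y + 3*z).
Each of these terms simplifies to sums of mixed partials that cancel in pairs. The result is 0 (by equality of mixed partials for smooth functions — Schwarz / Clairaut).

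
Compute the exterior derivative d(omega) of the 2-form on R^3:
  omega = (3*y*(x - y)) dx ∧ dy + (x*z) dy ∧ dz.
d(omega) = (z) dx ∧ dy ∧ dz

For a 2-form omega = sum_{i<j} g_{ij} dx_i ∧ dx_j, the exterior derivative is
  d(omega) = sum_{i<j} d(g_{ij}) ∧ dx_i ∧ dx_j = sum_{i<j, k} (∂g_{ij}/∂x_k) dx_k ∧ dx_i ∧ dx_j.
Expand each term, using dx_k ∧ dx_i ∧ dx_j = sgn(permutation) dx_{(a)} ∧ dx_{(b)} ∧ dx_{(c)} with (a < b < c) sorted:
  d(x*z) includes (∂/∂x)(x*z) dx = (z) dx, which multiplied by dy ∧ dz gives (z) dx ∧ dy ∧ dz
Collecting like 3-forms: d(omega) = (z) dx ∧ dy ∧ dz.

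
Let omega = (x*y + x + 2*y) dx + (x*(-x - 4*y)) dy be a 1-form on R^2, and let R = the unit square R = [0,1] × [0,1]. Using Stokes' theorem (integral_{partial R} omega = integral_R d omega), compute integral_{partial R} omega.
integral_(partial R) omega = -11/2

Stokes: integral_partial_R omega = integral_R d omega with d omega = (∂Q/∂x - ∂P/∂y) dx ∧ dy.
  ∂Q/∂x = -2*x - 4*y
  ∂P/∂y = x + 2
  integrand = ∂Q/∂x - ∂P/∂y = -3*x - 4*y - 2.
Integrating over R: integral_0^1 integral_0^1 (-3*x - 4*y - 2) dx dy = -11/2.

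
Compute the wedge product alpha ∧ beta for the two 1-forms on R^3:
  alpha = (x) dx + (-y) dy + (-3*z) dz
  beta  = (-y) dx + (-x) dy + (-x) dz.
alpha ∧ beta = (-x^2 - y^2) dx ∧ dy + (-x^2 - 3*y*z) dx ∧ dz + (x*(y - 3*z)) dy ∧ dz

Distribute the wedge, using dx_i ∧ dx_j = -dx_j ∧ dx_i and dx_i ∧ dx_i = 0. For each pair (i, j) with i < j, the coefficient of dx_i ∧ dx_j in alpha ∧ beta is (alpha_i * beta_j - alpha_j * beta_i). Collecting: alpha ∧ beta = (-x^2 - y^2) dx ∧ dy + (-x^2 - 3*y*z) dx ∧ dz + (x*(y - 3*z)) dy ∧ dz.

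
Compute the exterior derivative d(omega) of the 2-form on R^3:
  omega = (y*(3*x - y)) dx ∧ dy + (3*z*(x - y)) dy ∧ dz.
d(omega) = (3*z) dx ∧ dy ∧ dz

For a 2-form omega = sum_{i<j} g_{ij} dx_i ∧ dx_j, the exterior derivative is
  d(omega) = sum_{i<j} d(g_{ij}) ∧ dx_i ∧ dx_j = sum_{i<j, k} (∂g_{ij}/∂x_k) dx_k ∧ dx_i ∧ dx_j.
Expand each term, using dx_k ∧ dx_i ∧ dx_j = sgn(permutation) dx_{(a)} ∧ dx_{(b)} ∧ dx_{(c)} with (a < b < c) sorted:
  d(3*z*(x - y)) includes (∂/∂x)(3*z*(x - y)) dx = (3*z) dx, which multiplied by dy ∧ dz gives (3*z) dx ∧ dy ∧ dz
Collecting like 3-forms: d(omega) = (3*z) dx ∧ dy ∧ dz.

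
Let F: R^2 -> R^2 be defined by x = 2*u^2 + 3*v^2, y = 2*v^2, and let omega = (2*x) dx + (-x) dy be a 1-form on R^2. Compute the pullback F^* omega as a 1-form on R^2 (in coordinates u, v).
F^* omega = (16*u^3 + 24*u*v^2) du + (16*u^2*v + 24*v^3) dv

Using F^*(f dg) = (f ∘ F) d(g ∘ F), substitute each coordinate x_i by F_i(u, v) in f_i, and replace dx_i by d F_i = (∂F_i/∂u) du + (∂F_i/∂v) dv.
  For the x component: f_1(F) = 4*u^2 + 6*v^2; d F_1 = (4*u) du + (6*v) dv
  For the y component: f_2(F) = -2*u^2 - 3*v^2; d F_2 = (0) du + (4*v) dv
Combining and collecting du, dv coefficients:
  coeff of du: 16*u^3 + 24*u*v^2
  coeff of dv: 16*u^2*v + 24*v^3
F^* omega = (16*u^3 + 24*u*v^2) du + (16*u^2*v + 24*v^3) dv.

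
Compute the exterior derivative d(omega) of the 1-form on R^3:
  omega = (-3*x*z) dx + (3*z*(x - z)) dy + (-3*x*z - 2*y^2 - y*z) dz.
d(omega) = (3*z) dx ∧ dy + (3*x - 3*z) dx ∧ dz + (-3*x - 4*y + 5*z) dy ∧ dz

For a 1-form omega = sum_i f_i dx_i, the exterior derivative is
  d(omega) = sum_{i < j} (∂f_j/∂x_i - ∂f_i/∂x_j) dx_i ∧ dx_j.
  coefficient of dx ∧ dy: ∂f_2/∂x - ∂f_1/∂y = ∂(3*z*(x - z))/∂x - ∂(-3*x*z)/∂y = 3*z
  coefficient of dx ∧ dz: ∂f_3/∂x - ∂f_1/∂z = ∂(-3*x*z - 2*y^2 - y*z)/∂x - ∂(-3*x*z)/∂z = 3*x - 3*z
  coefficient of dy ∧ dz: ∂f_3/∂y - ∂f_2/∂z = ∂(-3*x*z - 2*y^2 - y*z)/∂y - ∂(3*z*(x - z))/∂z = -3*x - 4*y + 5*z
Assembling: d(omega) = (3*z) dx ∧ dy + (3*x - 3*z) dx ∧ dz + (-3*x - 4*y + 5*z) dy ∧ dz.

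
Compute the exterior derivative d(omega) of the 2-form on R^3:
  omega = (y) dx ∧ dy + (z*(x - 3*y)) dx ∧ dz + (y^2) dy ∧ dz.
d(omega) = (3*z) dx ∧ dy ∧ dz

For a 2-form omega = sum_{i<j} g_{ij} dx_i ∧ dx_j, the exterior derivative is
  d(omega) = sum_{i<j} d(g_{ij}) ∧ dx_i ∧ dx_j = sum_{i<j, k} (∂g_{ij}/∂x_k) dx_k ∧ dx_i ∧ dx_j.
Expand each term, using dx_k ∧ dx_i ∧ dx_j = sgn(permutation) dx_{(a)} ∧ dx_{(b)} ∧ dx_{(c)} with (a < b < c) sorted:
  d(z*(x - 3*y)) includes (∂/∂y)(z*(x - 3*y)) dy = (-3*z) dy, which multiplied by dx ∧ dz gives (3*z) dx ∧ dy ∧ dz
Collecting like 3-forms: d(omega) = (3*z) dx ∧ dy ∧ dz.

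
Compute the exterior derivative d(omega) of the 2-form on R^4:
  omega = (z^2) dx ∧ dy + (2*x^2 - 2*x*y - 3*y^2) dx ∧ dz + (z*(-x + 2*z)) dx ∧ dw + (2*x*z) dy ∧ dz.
d(omega) = (2*x + 6*y + 4*z) dx ∧ dy ∧ dz + (x - 4*z) dx ∧ dz ∧ dw

For a 2-form omega = sum_{i<j} g_{ij} dx_i ∧ dx_j, the exterior derivative is
  d(omega) = sum_{i<j} d(g_{ij}) ∧ dx_i ∧ dx_j = sum_{i<j, k} (∂g_{ij}/∂x_k) dx_k ∧ dx_i ∧ dx_j.
Expand each term, using dx_k ∧ dx_i ∧ dx_j = sgn(permutation) dx_{(a)} ∧ dx_{(b)} ∧ dx_{(c)} with (a < b < c) sorted:
  d(z^2) includes (∂/∂z)(z^2) dz = (2*z) dz, which multiplied by dx ∧ dy gives (2*z) dx ∧ dy ∧ dz
  d(2*x^2 - 2*x*y - 3*y^2) includes (∂/∂y)(2*x^2 - 2*x*y - 3*y^2) dy = (-2*x - 6*y) dy, which multiplied by dx ∧ dz gives (2*x + 6*y) dx ∧ dy ∧ dz
  d(z*(-x + 2*z)) includes (∂/∂z)(z*(-x + 2*z)) dz = (-x + 4*z) dz, which multiplied by dx ∧ dw gives (x - 4*z) dx ∧ dz ∧ dw
  d(2*x*z) includes (∂/∂x)(2*x*z) dx = (2*z) dx, which multiplied by dy ∧ dz gives (2*z) dx ∧ dy ∧ dz
Collecting like 3-forms: d(omega) = (2*x + 6*y + 4*z) dx ∧ dy ∧ dz + (x - 4*z) dx ∧ dz ∧ dw.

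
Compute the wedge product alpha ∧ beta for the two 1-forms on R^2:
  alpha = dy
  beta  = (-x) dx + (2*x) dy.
alpha ∧ beta = (x) dx ∧ dy

Distribute the wedge, using dx_i ∧ dx_j = -dx_j ∧ dx_i and dx_i ∧ dx_i = 0. For each pair (i, j) with i < j, the coefficient of dx_i ∧ dx_j in alpha ∧ beta is (alpha_i * beta_j - alpha_j * beta_i). Collecting: alpha ∧ beta = (x) dx ∧ dy.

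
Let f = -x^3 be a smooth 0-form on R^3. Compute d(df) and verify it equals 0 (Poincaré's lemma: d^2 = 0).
d(df) = 0

Step 1: df = sum_i (∂f/∂x_i) dx_i = (-3*x^2) dx + (0) dy + (0) dz.
Step 2: Apply d again. Using the 1-form formula, the coefficient of dx ∧ dy in d(df) is ∂^2 f/∂x ∂y - ∂^2 f/∂y ∂x = (0) - (0) = 0 (equality of mixed partials for smooth f).
Similarly for dx ∧ dz and dy ∧ dz — all coefficients vanish. So d(df) = 0.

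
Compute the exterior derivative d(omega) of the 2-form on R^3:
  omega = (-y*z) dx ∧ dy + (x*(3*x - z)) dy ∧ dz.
d(omega) = (6*x - y - z) dx ∧ dy ∧ dz

For a 2-form omega = sum_{i<j} g_{ij} dx_i ∧ dx_j, the exterior derivative is
  d(omega) = sum_{i<j} d(g_{ij}) ∧ dx_i ∧ dx_j = sum_{i<j, k} (∂g_{ij}/∂x_k) dx_k ∧ dx_i ∧ dx_j.
Expand each term, using dx_k ∧ dx_i ∧ dx_j = sgn(permutation) dx_{(a)} ∧ dx_{(b)} ∧ dx_{(c)} with (a < b < c) sorted:
  d(-y*z) includes (∂/∂z)(-y*z) dz = (-y) dz, which multiplied by dx ∧ dy gives (-y) dx ∧ dy ∧ dz
  d(x*(3*x - z)) includes (∂/∂x)(x*(3*x - z)) dx = (6*x - z) dx, which multiplied by dy ∧ dz gives (6*x - z) dx ∧ dy ∧ dz
Collecting like 3-forms: d(omega) = (6*x - y - z) dx ∧ dy ∧ dz.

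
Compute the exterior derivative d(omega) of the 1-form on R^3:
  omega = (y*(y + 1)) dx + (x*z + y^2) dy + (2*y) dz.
d(omega) = (-2*y + z - 1) dx ∧ dy + (2 - x) dy ∧ dz

For a 1-form omega = sum_i f_i dx_i, the exterior derivative is
  d(omega) = sum_{i < j} (∂f_j/∂x_i - ∂f_i/∂x_j) dx_i ∧ dx_j.
  coefficient of dx ∧ dy: ∂f_2/∂x - ∂f_1/∂y = ∂(x*z + y^2)/∂x - ∂(y*(y + 1))/∂y = -2*y + z - 1
  coefficient of dy ∧ dz: ∂f_3/∂y - ∂f_2/∂z = ∂(2*y)/∂y - ∂(x*z + y^2)/∂z = 2 - x
Assembling: d(omega) = (-2*y + z - 1) dx ∧ dy + (2 - x) dy ∧ dz.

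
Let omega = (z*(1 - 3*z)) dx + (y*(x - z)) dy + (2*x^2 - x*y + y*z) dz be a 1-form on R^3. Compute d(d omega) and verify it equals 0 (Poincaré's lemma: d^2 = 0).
d(d omega) = 0

Step 1: d omega = sum_{i<j} (∂f_j/∂x_i - ∂f_i/∂x_j) dx_i ∧ dx_j:
  coeff of dx ∧ dy: y
  coeff of dx ∧ dz: 4*x - y + 6*z - 1
  coeff of dy ∧ dz: -x + y + z
Step 2: Apply d again to each 2-form coefficient. The only possible 3-form in R^3 is dx ∧ dy ∧ dz, with coefficient
  ∂(coeff of dy∧dz)/∂x - ∂(coeff of dx∧dz)/∂y + ∂(coeff of dx∧dy)/∂z
  = ∂/∂x (-x + y + z) - ∂/∂y (4*x - y + 6*z - 1) + ∂/∂z (y).
Each of these terms simplifies to sums of mixed partials that cancel in pairs. The result is 0 (by equality of mixed partials for smooth functions — Schwarz / Clairaut).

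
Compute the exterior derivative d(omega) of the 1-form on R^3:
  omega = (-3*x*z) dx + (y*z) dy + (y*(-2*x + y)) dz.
d(omega) = (3*x - 2*y) dx ∧ dz + (-2*x + y) dy ∧ dz

For a 1-form omega = sum_i f_i dx_i, the exterior derivative is
  d(omega) = sum_{i < j} (∂f_j/∂x_i - ∂f_i/∂x_j) dx_i ∧ dx_j.
  coefficient of dx ∧ dz: ∂f_3/∂x - ∂f_1/∂z = ∂(y*(-2*x + y))/∂x - ∂(-3*x*z)/∂z = 3*x - 2*y
  coefficient of dy ∧ dz: ∂f_3/∂y - ∂f_2/∂z = ∂(y*(-2*x + y))/∂y - ∂(y*z)/∂z = -2*x + y
Assembling: d(omega) = (3*x - 2*y) dx ∧ dz + (-2*x + y) dy ∧ dz.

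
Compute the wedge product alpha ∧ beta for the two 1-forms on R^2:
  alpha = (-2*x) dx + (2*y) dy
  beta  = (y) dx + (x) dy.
alpha ∧ beta = (-2*x^2 - 2*y^2) dx ∧ dy

Distribute the wedge, using dx_i ∧ dx_j = -dx_j ∧ dx_i and dx_i ∧ dx_i = 0. For each pair (i, j) with i < j, the coefficient of dx_i ∧ dx_j in alpha ∧ beta is (alpha_i * beta_j - alpha_j * beta_i). Collecting: alpha ∧ beta = (-2*x^2 - 2*y^2) dx ∧ dy.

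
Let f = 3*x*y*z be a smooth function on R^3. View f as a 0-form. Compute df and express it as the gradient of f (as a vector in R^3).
df = (3*y*z) dx + (3*x*z) dy + (3*x*y) dz; grad f = (3*y*z, 3*x*z, 3*x*y)

For a 0-form f, d f = (∂f/∂x) dx + (∂f/∂y) dy + (∂f/∂z) dz. The components of the vector representation are exactly the entries of grad f in Cartesian coordinates:
  ∂f/∂x = 3*y*z
  ∂f/∂y = 3*x*z
  ∂f/∂z = 3*x*y.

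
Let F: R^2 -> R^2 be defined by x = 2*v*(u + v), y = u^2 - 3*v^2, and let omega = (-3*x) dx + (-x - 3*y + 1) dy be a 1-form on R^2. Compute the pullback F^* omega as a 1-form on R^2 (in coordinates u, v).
F^* omega = (-6*u^3 - 4*u^2*v + 2*u*v^2 + 2*u - 12*v^3) du + (6*v*(u^2 - 4*u*v - 11*v^2 - 1)) dv

Using F^*(f dg) = (f ∘ F) d(g ∘ F), substitute each coordinate x_i by F_i(u, v) in f_i, and replace dx_i by d F_i = (∂F_i/∂u) du + (∂F_i/∂v) dv.
  For the x component: f_1(F) = 6*v*(-u - v); d F_1 = (2*v) du + (2*u + 4*v) dv
  For the y component: f_2(F) = -3*u^2 - 2*u*v + 7*v^2 + 1; d F_2 = (2*u) du + (-6*v) dv
Combining and collecting du, dv coefficients:
  coeff of du: -6*u^3 - 4*u^2*v + 2*u*v^2 + 2*u - 12*v^3
  coeff of dv: 6*v*(u^2 - 4*u*v - 11*v^2 - 1)
F^* omega = (-6*u^3 - 4*u^2*v + 2*u*v^2 + 2*u - 12*v^3) du + (6*v*(u^2 - 4*u*v - 11*v^2 - 1)) dv.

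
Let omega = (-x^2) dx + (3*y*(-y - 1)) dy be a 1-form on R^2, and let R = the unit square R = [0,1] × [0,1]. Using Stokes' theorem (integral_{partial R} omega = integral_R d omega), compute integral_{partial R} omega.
integral_(partial R) omega = 0

Stokes: integral_partial_R omega = integral_R d omega with d omega = (∂Q/∂x - ∂P/∂y) dx ∧ dy.
  ∂Q/∂x = 0
  ∂P/∂y = 0
  integrand = ∂Q/∂x - ∂P/∂y = 0.
Integrating over R: integral_0^1 integral_0^1 (0) dx dy = 0.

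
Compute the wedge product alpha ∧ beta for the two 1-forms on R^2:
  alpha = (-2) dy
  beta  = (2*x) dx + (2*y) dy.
alpha ∧ beta = (4*x) dx ∧ dy

Distribute the wedge, using dx_i ∧ dx_j = -dx_j ∧ dx_i and dx_i ∧ dx_i = 0. For each pair (i, j) with i < j, the coefficient of dx_i ∧ dx_j in alpha ∧ beta is (alpha_i * beta_j - alpha_j * beta_i). Collecting: alpha ∧ beta = (4*x) dx ∧ dy.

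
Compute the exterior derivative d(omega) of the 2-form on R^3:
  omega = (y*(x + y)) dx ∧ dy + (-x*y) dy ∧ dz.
d(omega) = (-y) dx ∧ dy ∧ dz

For a 2-form omega = sum_{i<j} g_{ij} dx_i ∧ dx_j, the exterior derivative is
  d(omega) = sum_{i<j} d(g_{ij}) ∧ dx_i ∧ dx_j = sum_{i<j, k} (∂g_{ij}/∂x_k) dx_k ∧ dx_i ∧ dx_j.
Expand each term, using dx_k ∧ dx_i ∧ dx_j = sgn(permutation) dx_{(a)} ∧ dx_{(b)} ∧ dx_{(c)} with (a < b < c) sorted:
  d(-x*y) includes (∂/∂x)(-x*y) dx = (-y) dx, which multiplied by dy ∧ dz gives (-y) dx ∧ dy ∧ dz
Collecting like 3-forms: d(omega) = (-y) dx ∧ dy ∧ dz.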